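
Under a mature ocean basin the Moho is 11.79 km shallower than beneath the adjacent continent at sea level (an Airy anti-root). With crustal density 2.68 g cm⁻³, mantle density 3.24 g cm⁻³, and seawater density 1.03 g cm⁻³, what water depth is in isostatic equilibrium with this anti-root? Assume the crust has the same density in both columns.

4 km

Replacing a thickness d of crust by seawater at the top must be balanced by replacing crust with mantle at the base: d (ρ_c − ρ_w) = a (ρ_m − ρ_c).
d = a (ρ_m − ρ_c)/(ρ_c − ρ_w) = 11.79 km × 0.56/1.65 = 4 km.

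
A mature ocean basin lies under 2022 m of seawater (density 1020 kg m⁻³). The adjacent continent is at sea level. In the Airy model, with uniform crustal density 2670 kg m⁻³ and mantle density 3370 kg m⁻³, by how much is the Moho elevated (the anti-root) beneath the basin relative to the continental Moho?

For local isostatic compensation: replacing crust with seawater at the top is compensated by replacing crust with mantle at the base: d (ρ_c − ρ_w) = a (ρ_m − ρ_c).
a = d (ρ_c − ρ_w)/(ρ_m − ρ_c) = 2022 m × 1650/700 = 4770 m.

4770 m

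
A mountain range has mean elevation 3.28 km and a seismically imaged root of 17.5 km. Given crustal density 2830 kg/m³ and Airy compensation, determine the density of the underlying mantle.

Airy balance: ρ_c h = (ρ_m − ρ_c) r → ρ_m = ρ_c (1 + h/r).
ρ_m = 2830 × (1 + 3.28 km/17.5 km) = 3360 kg/m³.

3360 kg/m³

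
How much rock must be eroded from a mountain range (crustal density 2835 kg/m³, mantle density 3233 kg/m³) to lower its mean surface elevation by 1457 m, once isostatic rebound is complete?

Net drop Δ = e − u = e − e ρ_c/ρ_m = e (ρ_m − ρ_c)/ρ_m.
e = Δ ρ_m/(ρ_m − ρ_c) = 1457 m × 3233/398 = 11800 m.

11800 m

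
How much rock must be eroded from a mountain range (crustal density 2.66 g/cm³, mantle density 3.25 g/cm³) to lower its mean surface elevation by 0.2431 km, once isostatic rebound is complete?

Net drop Δ = e − u = e − e ρ_c/ρ_m = e (ρ_m − ρ_c)/ρ_m.
e = Δ ρ_m/(ρ_m − ρ_c) = 0.2431 km × 3.25/0.59 = 1.34 km.

1.34 km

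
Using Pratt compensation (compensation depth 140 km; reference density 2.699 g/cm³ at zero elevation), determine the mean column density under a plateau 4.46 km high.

Pratt balance: ρ_ref D = ρ (D + h).
ρ = ρ_ref D/(D + h) = 2.699 × 140 km/(140 km + 4.46 km) = 2.62 g/cm³.

2.62 g/cm³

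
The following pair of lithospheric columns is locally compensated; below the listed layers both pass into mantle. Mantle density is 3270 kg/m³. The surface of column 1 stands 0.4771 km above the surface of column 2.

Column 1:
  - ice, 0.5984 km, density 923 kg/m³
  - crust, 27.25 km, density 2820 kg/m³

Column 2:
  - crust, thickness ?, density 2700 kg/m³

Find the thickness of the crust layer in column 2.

Take the compensation level at the base of the deeper column (depth z_c below the surface of column 1) and equate Σ ρ_i t_i down to z_c; mantle fills any gap and the z_c terms cancel.
Column 1: 0.5984×923 + 27.25×2820 + (z_c − 27.8484)×3270
Column 2: 0.4771×0 + x×2700 + (z_c − 0.4771 − 0 − x)×3270
The z_c×3270 term appears on both sides and cancels. Collect the known terms of each column as K = Σ(ρt)_known − 3270 × (depth of known layers): K_1 = 77397.3232 − 3270×27.8484 = −13666.9448; K_2 = 0 − 3270×(0.4771 + 0) = −1560.117.
Balance: K_1 = K_2 − x×(3270 − 2700), so x = (K_2 − K_1)/(3270 − 2700) = 12106.8/570 = 21.2 km.

21.2 km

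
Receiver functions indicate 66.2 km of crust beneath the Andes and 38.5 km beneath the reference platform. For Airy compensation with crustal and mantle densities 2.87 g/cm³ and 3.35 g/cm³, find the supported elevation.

3.97 km

Excess crust Δ = 66.2 km − 38.5 km = 27.7 km, split between elevation h and root r with h + r = Δ.
Airy balance ρ_c h = (ρ_m − ρ_c) r gives r = h ρ_c/(ρ_m − ρ_c), so h (1 + ρ_c/(ρ_m − ρ_c)) = Δ, i.e. h = Δ (ρ_m − ρ_c)/ρ_m.
h = 27.7 km × 0.48/3.35 = 3.97 km.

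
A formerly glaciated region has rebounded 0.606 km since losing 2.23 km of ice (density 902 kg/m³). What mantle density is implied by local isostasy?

ρ_m = ρ_ice t / u = 902 × 2.23 km/0.606 km = 3320 kg/m³.

3320 kg/m³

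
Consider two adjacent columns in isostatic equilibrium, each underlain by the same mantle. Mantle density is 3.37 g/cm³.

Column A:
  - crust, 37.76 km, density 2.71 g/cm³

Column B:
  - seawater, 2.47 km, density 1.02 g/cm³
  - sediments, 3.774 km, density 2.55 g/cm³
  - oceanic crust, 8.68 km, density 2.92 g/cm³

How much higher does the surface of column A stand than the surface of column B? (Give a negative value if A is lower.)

3.6 km

For any compensation level in the mantle, the mantle terms cancel and isostasy reduces to e = (Σt_A − Σt_B) − (Σ(ρt)_A − Σ(ρt)_B) / ρ_m.
Σt_A = 37.76 km; Σt_B = 14.924 km; Σ(ρt)_A = 102.3296; Σ(ρt)_B = 37.4887 (in km·g/cm³).
e = (37.76 − 14.924) − (102.3296 − 37.4887) / 3.37 = 3.6 km.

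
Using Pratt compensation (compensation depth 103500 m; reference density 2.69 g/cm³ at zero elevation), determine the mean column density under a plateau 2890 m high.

Pratt balance: ρ_ref D = ρ (D + h).
ρ = ρ_ref D/(D + h) = 2.69 × 103500 m/(103500 m + 2890 m) = 2.62 g/cm³.

2.62 g/cm³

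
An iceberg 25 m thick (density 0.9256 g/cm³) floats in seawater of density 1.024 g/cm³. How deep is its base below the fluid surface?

22.6 m

Draft d = t ρ_obj/ρ_fluid = 25 m × 0.9256/1.024 = 22.6 m.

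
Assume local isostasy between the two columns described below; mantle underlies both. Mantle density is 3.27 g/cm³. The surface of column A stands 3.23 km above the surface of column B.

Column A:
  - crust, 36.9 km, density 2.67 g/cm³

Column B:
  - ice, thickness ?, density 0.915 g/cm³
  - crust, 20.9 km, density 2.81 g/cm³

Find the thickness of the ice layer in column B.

0.834 km

Take the compensation level at the base of the deeper column (depth z_c below the surface of column A) and equate Σ ρ_i t_i down to z_c; mantle fills any gap and the z_c terms cancel.
Column A: 36.9×2.67 + (z_c − 36.9)×3.27
Column B: 3.23×0 + x×0.915 + 20.9×2.81 + (z_c − 3.23 − 20.9 − x)×3.27
The z_c×3.27 term appears on both sides and cancels. Collect the known terms of each column as K = Σ(ρt)_known − 3.27 × (depth of known layers): K_A = 98.523 − 3.27×36.9 = −22.14; K_B = 58.729 − 3.27×(3.23 + 20.9) = −20.1761.
Balance: K_A = K_B − x×(3.27 − 0.915), so x = (K_B − K_A)/(3.27 − 0.915) = 1.9639/2.355 = 0.834 km.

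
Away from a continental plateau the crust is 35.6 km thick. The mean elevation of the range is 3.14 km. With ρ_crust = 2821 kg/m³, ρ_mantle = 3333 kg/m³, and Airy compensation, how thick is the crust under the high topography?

Root depth r = h ρ_c / (ρ_m − ρ_c) = 3.14 km × 2821 / 512 = 17.3 km.
Total thickness = T + h + r = 35.6 km + 3.14 km + 17.3 km = 56 km.

56 km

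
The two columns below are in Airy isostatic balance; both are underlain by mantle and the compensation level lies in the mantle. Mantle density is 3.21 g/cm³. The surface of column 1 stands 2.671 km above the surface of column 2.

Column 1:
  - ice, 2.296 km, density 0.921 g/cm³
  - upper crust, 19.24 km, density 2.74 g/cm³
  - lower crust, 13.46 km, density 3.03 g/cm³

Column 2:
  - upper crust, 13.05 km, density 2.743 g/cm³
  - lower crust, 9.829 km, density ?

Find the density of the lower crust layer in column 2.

3 g/cm³

Take the compensation level at the base of the deeper column (depth z_c below the surface of column 1) and equate Σ ρ_i t_i down to z_c; mantle fills any gap and the z_c terms cancel.
Column 1: 2.296×0.921 + 19.24×2.74 + 13.46×3.03 + (z_c − 34.996)×3.21
Column 2: 2.671×0 + 13.05×2.743 + 9.829×ρ + (z_c − 2.671 − 22.879)×3.21
The z_c×3.21 term appears on both sides and cancels. Collect the known terms of each column as K = Σ(ρt)_known − 3.21 × (depth of known layers): K_1 = 95.616016 − 3.21×34.996 = −16.721144; K_2 = 35.79615 − 3.21×(2.671 + 22.879) = −46.21935.
Balance: K_1 = K_2 + 9.829×ρ, so ρ = (K_1 − K_2)/9.829 = 29.4982/9.829 = 3 g/cm³.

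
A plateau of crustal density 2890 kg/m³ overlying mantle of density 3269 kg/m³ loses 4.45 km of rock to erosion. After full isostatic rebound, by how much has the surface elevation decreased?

Rebound u = e ρ_c/ρ_m = 4.45 km × 2890/3269 = 3.934 km.
Net surface drop = e − u = 4.45 km − 3.934 km = e (ρ_m − ρ_c)/ρ_m = 0.516 km.

0.516 km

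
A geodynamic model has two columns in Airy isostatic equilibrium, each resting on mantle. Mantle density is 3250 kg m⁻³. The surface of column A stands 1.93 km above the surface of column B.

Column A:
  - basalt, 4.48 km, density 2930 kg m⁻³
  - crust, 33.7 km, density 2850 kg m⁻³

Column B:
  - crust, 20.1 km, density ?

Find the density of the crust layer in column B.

Take the compensation level at the base of the deeper column (depth z_c below the surface of column A) and equate Σ ρ_i t_i down to z_c; mantle fills any gap and the z_c terms cancel.
Column A: 4.48×2930 + 33.7×2850 + (z_c − 38.18)×3250
Column B: 1.93×0 + 20.1×ρ + (z_c − 1.93 − 20.1)×3250
The z_c×3250 term appears on both sides and cancels. Collect the known terms of each column as K = Σ(ρt)_known − 3250 × (depth of known layers): K_A = 109171.4 − 3250×38.18 = −14913.6; K_B = 0 − 3250×(1.93 + 20.1) = −71597.5.
Balance: K_A = K_B + 20.1×ρ, so ρ = (K_A − K_B)/20.1 = 56683.9/20.1 = 2820 kg m⁻³.

2820 kg m⁻³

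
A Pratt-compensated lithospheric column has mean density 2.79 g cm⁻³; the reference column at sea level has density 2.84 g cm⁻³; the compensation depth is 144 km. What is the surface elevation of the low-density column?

ρ_ref D = ρ (D + h) → h = D (ρ_ref − ρ)/ρ.
h = 144 km × (2.84 − 2.79)/2.79 = 2.58 km.

2.58 km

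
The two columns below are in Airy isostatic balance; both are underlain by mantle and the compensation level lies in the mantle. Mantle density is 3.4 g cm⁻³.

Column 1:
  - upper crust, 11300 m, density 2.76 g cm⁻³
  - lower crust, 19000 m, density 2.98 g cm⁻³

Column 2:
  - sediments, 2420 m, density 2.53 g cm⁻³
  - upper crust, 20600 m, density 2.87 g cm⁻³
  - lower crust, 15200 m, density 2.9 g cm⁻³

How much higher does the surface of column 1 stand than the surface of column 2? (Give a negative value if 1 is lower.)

For any compensation level in the mantle, the mantle terms cancel and isostasy reduces to e = (Σt_1 − Σt_2) − (Σ(ρt)_1 − Σ(ρt)_2) / ρ_m.
Σt_1 = 30300 m; Σt_2 = 38220 m; Σ(ρt)_1 = 87808; Σ(ρt)_2 = 109324.6 (in m·g cm⁻³).
e = (30300 − 38220) − (87808 − 109324.6) / 3.4 = −1590 m.

−1590 m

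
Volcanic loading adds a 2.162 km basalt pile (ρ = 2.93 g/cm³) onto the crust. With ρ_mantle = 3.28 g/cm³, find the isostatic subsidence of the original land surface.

Subaerial loading: s = t ρ_load / ρ_m.
s = 2.162 km × 2.93/3.28 = 1.93 km.

1.93 km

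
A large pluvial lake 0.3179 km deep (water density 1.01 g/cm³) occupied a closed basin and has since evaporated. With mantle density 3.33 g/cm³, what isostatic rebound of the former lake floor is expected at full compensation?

0.0964 km

u = d ρ_w/ρ_m = 0.3179 km × 1.01/3.33 = 0.0964 km.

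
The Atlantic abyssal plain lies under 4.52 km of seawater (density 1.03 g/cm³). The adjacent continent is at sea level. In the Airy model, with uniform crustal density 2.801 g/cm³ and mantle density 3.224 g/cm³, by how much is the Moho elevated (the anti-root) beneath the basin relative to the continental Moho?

18.9 km

By Archimedes' principle applied to the lithosphere: replacing crust with seawater at the top is compensated by replacing crust with mantle at the base: d (ρ_c − ρ_w) = a (ρ_m − ρ_c).
a = d (ρ_c − ρ_w)/(ρ_m − ρ_c) = 4.52 km × 1.771/0.423 = 18.9 km.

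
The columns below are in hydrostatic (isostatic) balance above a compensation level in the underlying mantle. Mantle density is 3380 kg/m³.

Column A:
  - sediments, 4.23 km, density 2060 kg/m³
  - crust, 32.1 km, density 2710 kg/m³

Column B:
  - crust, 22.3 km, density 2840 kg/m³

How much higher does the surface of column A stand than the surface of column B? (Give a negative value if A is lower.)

For any compensation level in the mantle, the mantle terms cancel and isostasy reduces to e = (Σt_A − Σt_B) − (Σ(ρt)_A − Σ(ρt)_B) / ρ_m.
Σt_A = 36.33 km; Σt_B = 22.3 km; Σ(ρt)_A = 95704.8; Σ(ρt)_B = 63332 (in km·kg/m³).
e = (36.33 − 22.3) − (95704.8 − 63332) / 3380 = 4.45 km.

4.45 km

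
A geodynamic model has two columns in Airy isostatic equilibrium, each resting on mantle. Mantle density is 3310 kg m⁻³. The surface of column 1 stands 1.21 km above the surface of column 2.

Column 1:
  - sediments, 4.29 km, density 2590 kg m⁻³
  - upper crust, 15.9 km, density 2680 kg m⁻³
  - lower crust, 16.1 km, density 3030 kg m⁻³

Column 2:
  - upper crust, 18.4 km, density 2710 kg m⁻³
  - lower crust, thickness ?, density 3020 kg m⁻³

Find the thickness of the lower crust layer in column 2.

8.86 km

Take the compensation level at the base of the deeper column (depth z_c below the surface of column 1) and equate Σ ρ_i t_i down to z_c; mantle fills any gap and the z_c terms cancel.
Column 1: 4.29×2590 + 15.9×2680 + 16.1×3030 + (z_c − 36.29)×3310
Column 2: 1.21×0 + 18.4×2710 + x×3020 + (z_c − 1.21 − 18.4 − x)×3310
The z_c×3310 term appears on both sides and cancels. Collect the known terms of each column as K = Σ(ρt)_known − 3310 × (depth of known layers): K_1 = 102506.1 − 3310×36.29 = −17613.8; K_2 = 49864 − 3310×(1.21 + 18.4) = −15045.1.
Balance: K_1 = K_2 − x×(3310 − 3020), so x = (K_2 − K_1)/(3310 − 3020) = 2568.7/290 = 8.86 km.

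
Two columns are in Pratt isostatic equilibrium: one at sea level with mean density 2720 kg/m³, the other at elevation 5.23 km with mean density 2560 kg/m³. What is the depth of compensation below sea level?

ρ_ref D = ρ (D + h) → D (ρ_ref − ρ) = ρ h.
D = ρ h/(ρ_ref − ρ) = 2560 × 5.23 km/(2720 − 2560) = 83.7 km.

83.7 km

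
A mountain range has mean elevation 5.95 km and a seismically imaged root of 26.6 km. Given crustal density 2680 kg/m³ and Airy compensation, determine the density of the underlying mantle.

Airy balance: ρ_c h = (ρ_m − ρ_c) r → ρ_m = ρ_c (1 + h/r).
ρ_m = 2680 × (1 + 5.95 km/26.6 km) = 3280 kg/m³.

3280 kg/m³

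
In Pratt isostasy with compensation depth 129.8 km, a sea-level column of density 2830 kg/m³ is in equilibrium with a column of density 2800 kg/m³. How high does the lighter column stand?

1.39 km

ρ_ref D = ρ (D + h) → h = D (ρ_ref − ρ)/ρ.
h = 129.8 km × (2830 − 2800)/2800 = 1.39 km.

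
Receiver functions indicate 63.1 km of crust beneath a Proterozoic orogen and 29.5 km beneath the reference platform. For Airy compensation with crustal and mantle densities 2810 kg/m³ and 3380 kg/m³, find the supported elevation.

5.67 km

Excess crust Δ = 63.1 km − 29.5 km = 33.6 km, split between elevation h and root r with h + r = Δ.
Airy balance ρ_c h = (ρ_m − ρ_c) r gives r = h ρ_c/(ρ_m − ρ_c), so h (1 + ρ_c/(ρ_m − ρ_c)) = Δ, i.e. h = Δ (ρ_m − ρ_c)/ρ_m.
h = 33.6 km × 570/3380 = 5.67 km.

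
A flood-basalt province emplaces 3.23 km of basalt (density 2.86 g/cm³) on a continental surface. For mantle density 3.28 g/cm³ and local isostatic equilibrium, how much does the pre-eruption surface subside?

Subaerial loading: s = t ρ_load / ρ_m.
s = 3.23 km × 2.86/3.28 = 2.82 km.

2.82 km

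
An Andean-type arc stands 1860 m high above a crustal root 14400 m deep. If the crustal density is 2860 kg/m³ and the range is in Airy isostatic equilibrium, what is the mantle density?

3230 kg/m³

Airy balance: ρ_c h = (ρ_m − ρ_c) r → ρ_m = ρ_c (1 + h/r).
ρ_m = 2860 × (1 + 1860 m/14400 m) = 3230 kg/m³.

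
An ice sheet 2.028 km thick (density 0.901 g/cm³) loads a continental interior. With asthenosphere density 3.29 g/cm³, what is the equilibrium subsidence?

0.555 km

Isostatic balance requires: the ice load ρ_ice t is balanced by mantle displaced below, ρ_m s.
s = t ρ_ice / ρ_m = 2.028 km × 0.901/3.29 = 0.555 km.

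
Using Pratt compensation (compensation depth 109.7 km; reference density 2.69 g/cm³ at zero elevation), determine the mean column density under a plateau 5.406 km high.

Pratt balance: ρ_ref D = ρ (D + h).
ρ = ρ_ref D/(D + h) = 2.69 × 109.7 km/(109.7 km + 5.406 km) = 2.56 g/cm³.

2.56 g/cm³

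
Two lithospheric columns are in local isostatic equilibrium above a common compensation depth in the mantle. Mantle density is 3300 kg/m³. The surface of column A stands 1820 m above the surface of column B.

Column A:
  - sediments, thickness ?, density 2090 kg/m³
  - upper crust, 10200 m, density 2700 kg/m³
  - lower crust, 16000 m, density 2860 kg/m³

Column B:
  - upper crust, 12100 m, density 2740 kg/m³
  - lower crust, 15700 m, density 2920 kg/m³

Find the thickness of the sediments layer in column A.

4620 m

Take the compensation level at the base of the deeper column (depth z_c below the surface of column A) and equate Σ ρ_i t_i down to z_c; mantle fills any gap and the z_c terms cancel.
Column A: x×2090 + 10200×2700 + 16000×2860 + (z_c − 26200 − x)×3300
Column B: 1820×0 + 12100×2740 + 15700×2920 + (z_c − 1820 − 27800)×3300
The z_c×3300 term appears on both sides and cancels. Collect the known terms of each column as K = Σ(ρt)_known − 3300 × (depth of known layers): K_A = 73300000 − 3300×26200 = −13160000; K_B = 78998000 − 3300×(1820 + 27800) = −18748000.
Balance: K_A − x×(3300 − 2090) = K_B, so x = (K_A − K_B)/(3300 − 2090) = 5588000/1210 = 4620 m.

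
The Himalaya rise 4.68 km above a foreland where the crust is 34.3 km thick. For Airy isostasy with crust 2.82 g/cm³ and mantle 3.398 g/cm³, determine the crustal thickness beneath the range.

61.8 km

Root depth r = h ρ_c / (ρ_m − ρ_c) = 4.68 km × 2.82 / 0.578 = 22.83 km.
Total thickness = T + h + r = 34.3 km + 4.68 km + 22.83 km = 61.8 km.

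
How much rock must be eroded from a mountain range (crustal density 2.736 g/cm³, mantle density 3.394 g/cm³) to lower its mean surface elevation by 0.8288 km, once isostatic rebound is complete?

Net drop Δ = e − u = e − e ρ_c/ρ_m = e (ρ_m − ρ_c)/ρ_m.
e = Δ ρ_m/(ρ_m − ρ_c) = 0.8288 km × 3.394/0.658 = 4.27 km.

4.27 km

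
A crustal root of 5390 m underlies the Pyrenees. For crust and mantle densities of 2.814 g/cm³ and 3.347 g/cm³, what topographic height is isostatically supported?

By Archimedes' principle applied to the lithosphere: ρ_c h = (ρ_m − ρ_c) r.
h = r (ρ_m − ρ_c) / ρ_c = 5390 m × (3.347 − 2.814) / 2.814 = 1020 m.

1020 m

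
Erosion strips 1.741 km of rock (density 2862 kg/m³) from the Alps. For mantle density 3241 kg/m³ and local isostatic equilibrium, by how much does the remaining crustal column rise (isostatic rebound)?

1.54 km

Unloading: uplift u = e ρ_c/ρ_m = 1.741 km × 2862/3241 = 1.54 km.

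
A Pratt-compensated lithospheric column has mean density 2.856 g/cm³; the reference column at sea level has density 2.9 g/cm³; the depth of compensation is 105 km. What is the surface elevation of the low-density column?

1.62 km

ρ_ref D = ρ (D + h) → h = D (ρ_ref − ρ)/ρ.
h = 105 km × (2.9 − 2.856)/2.856 = 1.62 km.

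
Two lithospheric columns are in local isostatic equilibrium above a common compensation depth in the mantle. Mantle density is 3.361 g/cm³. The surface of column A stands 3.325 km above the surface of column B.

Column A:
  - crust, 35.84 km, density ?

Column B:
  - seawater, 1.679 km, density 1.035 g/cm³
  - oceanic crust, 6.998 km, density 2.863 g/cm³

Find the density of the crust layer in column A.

Take the compensation level at the base of the deeper column (depth z_c below the surface of column A) and equate Σ ρ_i t_i down to z_c; mantle fills any gap and the z_c terms cancel.
Column A: 35.84×ρ + (z_c − 35.84)×3.361
Column B: 3.325×0 + 1.679×1.035 + 6.998×2.863 + (z_c − 3.325 − 8.677)×3.361
The z_c×3.361 term appears on both sides and cancels. Collect the known terms of each column as K = Σ(ρt)_known − 3.361 × (depth of known layers): K_A = 0 − 3.361×35.84 = −120.45824; K_B = 21.773039 − 3.361×(3.325 + 8.677) = −18.565683.
Balance: K_A + 35.84×ρ = K_B, so ρ = (K_B − K_A)/35.84 = 101.893/35.84 = 2.84 g/cm³.

2.84 g/cm³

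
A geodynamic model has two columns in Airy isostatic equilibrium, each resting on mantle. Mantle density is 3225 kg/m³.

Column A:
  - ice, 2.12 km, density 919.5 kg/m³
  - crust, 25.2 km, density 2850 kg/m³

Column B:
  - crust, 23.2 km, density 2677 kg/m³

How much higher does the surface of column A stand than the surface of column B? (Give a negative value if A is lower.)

For any compensation level in the mantle, the mantle terms cancel and isostasy reduces to e = (Σt_A − Σt_B) − (Σ(ρt)_A − Σ(ρt)_B) / ρ_m.
Σt_A = 27.32 km; Σt_B = 23.2 km; Σ(ρt)_A = 73769.34; Σ(ρt)_B = 62106.4 (in km·kg/m³).
e = (27.32 − 23.2) − (73769.34 − 62106.4) / 3225 = 0.504 km.

0.504 km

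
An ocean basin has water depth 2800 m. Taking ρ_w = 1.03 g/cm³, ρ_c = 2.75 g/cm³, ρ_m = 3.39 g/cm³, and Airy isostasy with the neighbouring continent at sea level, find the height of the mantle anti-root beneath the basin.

For local isostatic compensation: replacing crust with seawater at the top is compensated by replacing crust with mantle at the base: d (ρ_c − ρ_w) = a (ρ_m − ρ_c).
a = d (ρ_c − ρ_w)/(ρ_m − ρ_c) = 2800 m × 1.72/0.64 = 7520 m.

7520 m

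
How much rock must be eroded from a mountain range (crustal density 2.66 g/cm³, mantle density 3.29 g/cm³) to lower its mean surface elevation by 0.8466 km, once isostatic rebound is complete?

Net drop Δ = e − u = e − e ρ_c/ρ_m = e (ρ_m − ρ_c)/ρ_m.
e = Δ ρ_m/(ρ_m − ρ_c) = 0.8466 km × 3.29/0.63 = 4.42 km.

4.42 km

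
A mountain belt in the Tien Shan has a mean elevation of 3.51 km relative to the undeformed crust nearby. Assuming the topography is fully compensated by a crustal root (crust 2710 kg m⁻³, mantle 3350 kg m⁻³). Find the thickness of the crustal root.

Balancing pressure at the compensation depth: the weight of the topography is balanced by the buoyancy of the root, ρ_c h = (ρ_m − ρ_c) r.
r = h · ρ_c / (ρ_m − ρ_c) = 3.51 km × 2710 / (3350 − 2710) = 14.9 km.

14.9 km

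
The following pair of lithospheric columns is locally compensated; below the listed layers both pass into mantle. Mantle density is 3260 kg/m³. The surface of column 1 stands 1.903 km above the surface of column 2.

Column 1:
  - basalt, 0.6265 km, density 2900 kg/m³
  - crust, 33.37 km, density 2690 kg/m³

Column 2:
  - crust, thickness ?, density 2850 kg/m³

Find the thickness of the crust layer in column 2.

31.8 km

Take the compensation level at the base of the deeper column (depth z_c below the surface of column 1) and equate Σ ρ_i t_i down to z_c; mantle fills any gap and the z_c terms cancel.
Column 1: 0.6265×2900 + 33.37×2690 + (z_c − 33.9965)×3260
Column 2: 1.903×0 + x×2850 + (z_c − 1.903 − 0 − x)×3260
The z_c×3260 term appears on both sides and cancels. Collect the known terms of each column as K = Σ(ρt)_known − 3260 × (depth of known layers): K_1 = 91582.15 − 3260×33.9965 = −19246.44; K_2 = 0 − 3260×(1.903 + 0) = −6203.78.
Balance: K_1 = K_2 − x×(3260 − 2850), so x = (K_2 − K_1)/(3260 − 2850) = 13042.7/410 = 31.8 km.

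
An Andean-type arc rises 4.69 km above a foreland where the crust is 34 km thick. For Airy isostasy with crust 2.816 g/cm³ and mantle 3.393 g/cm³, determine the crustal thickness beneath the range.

Root depth r = h ρ_c / (ρ_m − ρ_c) = 4.69 km × 2.816 / 0.577 = 22.89 km.
Total thickness = T + h + r = 34 km + 4.69 km + 22.89 km = 61.6 km.

61.6 km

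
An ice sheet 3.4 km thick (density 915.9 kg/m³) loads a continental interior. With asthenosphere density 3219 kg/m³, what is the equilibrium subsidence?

0.967 km

By Archimedes' principle applied to the lithosphere: the ice load ρ_ice t is balanced by mantle displaced below, ρ_m s.
s = t ρ_ice / ρ_m = 3.4 km × 915.9/3219 = 0.967 km.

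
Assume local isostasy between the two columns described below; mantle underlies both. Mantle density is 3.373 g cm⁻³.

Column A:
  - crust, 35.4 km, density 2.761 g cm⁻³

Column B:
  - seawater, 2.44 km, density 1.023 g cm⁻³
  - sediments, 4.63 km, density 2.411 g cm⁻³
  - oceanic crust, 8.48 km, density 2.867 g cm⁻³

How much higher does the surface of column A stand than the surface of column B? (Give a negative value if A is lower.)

For any compensation level in the mantle, the mantle terms cancel and isostasy reduces to e = (Σt_A − Σt_B) − (Σ(ρt)_A − Σ(ρt)_B) / ρ_m.
Σt_A = 35.4 km; Σt_B = 15.55 km; Σ(ρt)_A = 97.7394; Σ(ρt)_B = 37.97121 (in km·g cm⁻³).
e = (35.4 − 15.55) − (97.7394 − 37.97121) / 3.373 = 2.13 km.

2.13 km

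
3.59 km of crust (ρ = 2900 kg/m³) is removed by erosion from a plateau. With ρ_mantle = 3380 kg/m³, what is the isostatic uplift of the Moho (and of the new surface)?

Unloading: uplift u = e ρ_c/ρ_m = 3.59 km × 2900/3380 = 3.08 km.

3.08 km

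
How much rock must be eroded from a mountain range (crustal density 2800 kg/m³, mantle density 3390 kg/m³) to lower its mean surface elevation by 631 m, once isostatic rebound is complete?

Net drop Δ = e − u = e − e ρ_c/ρ_m = e (ρ_m − ρ_c)/ρ_m.
e = Δ ρ_m/(ρ_m − ρ_c) = 631 m × 3390/590 = 3630 m.

3630 m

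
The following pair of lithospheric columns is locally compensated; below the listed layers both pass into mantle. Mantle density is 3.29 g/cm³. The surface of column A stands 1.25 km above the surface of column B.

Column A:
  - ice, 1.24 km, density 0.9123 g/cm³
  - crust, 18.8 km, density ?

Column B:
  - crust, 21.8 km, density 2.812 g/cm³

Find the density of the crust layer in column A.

2.67 g/cm³

Take the compensation level at the base of the deeper column (depth z_c below the surface of column A) and equate Σ ρ_i t_i down to z_c; mantle fills any gap and the z_c terms cancel.
Column A: 1.24×0.9123 + 18.8×ρ + (z_c − 20.04)×3.29
Column B: 1.25×0 + 21.8×2.812 + (z_c − 1.25 − 21.8)×3.29
The z_c×3.29 term appears on both sides and cancels. Collect the known terms of each column as K = Σ(ρt)_known − 3.29 × (depth of known layers): K_A = 1.131252 − 3.29×20.04 = −64.800348; K_B = 61.3016 − 3.29×(1.25 + 21.8) = −14.5329.
Balance: K_A + 18.8×ρ = K_B, so ρ = (K_B − K_A)/18.8 = 50.2674/18.8 = 2.67 g/cm³.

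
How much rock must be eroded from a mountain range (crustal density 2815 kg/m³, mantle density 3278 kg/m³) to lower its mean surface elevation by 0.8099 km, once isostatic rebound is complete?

5.73 km

Net drop Δ = e − u = e − e ρ_c/ρ_m = e (ρ_m − ρ_c)/ρ_m.
e = Δ ρ_m/(ρ_m − ρ_c) = 0.8099 km × 3278/463 = 5.73 km.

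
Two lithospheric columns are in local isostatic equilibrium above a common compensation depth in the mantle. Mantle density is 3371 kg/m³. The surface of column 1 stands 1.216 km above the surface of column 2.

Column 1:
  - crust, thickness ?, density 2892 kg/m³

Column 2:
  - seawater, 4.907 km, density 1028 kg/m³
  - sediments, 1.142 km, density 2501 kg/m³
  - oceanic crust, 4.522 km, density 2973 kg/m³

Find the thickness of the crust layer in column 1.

Take the compensation level at the base of the deeper column (depth z_c below the surface of column 1) and equate Σ ρ_i t_i down to z_c; mantle fills any gap and the z_c terms cancel.
Column 1: x×2892 + (z_c − 0 − x)×3371
Column 2: 1.216×0 + 4.907×1028 + 1.142×2501 + 4.522×2973 + (z_c − 1.216 − 10.571)×3371
The z_c×3371 term appears on both sides and cancels. Collect the known terms of each column as K = Σ(ρt)_known − 3371 × (depth of known layers): K_1 = 0 − 3371×0 = 0; K_2 = 21344.444 − 3371×(1.216 + 10.571) = −18389.533.
Balance: K_1 − x×(3371 − 2892) = K_2, so x = (K_1 − K_2)/(3371 − 2892) = 18389.5/479 = 38.4 km.

38.4 km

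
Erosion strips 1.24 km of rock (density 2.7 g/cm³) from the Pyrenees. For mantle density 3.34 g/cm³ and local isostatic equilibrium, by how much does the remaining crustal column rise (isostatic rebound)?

1 km

Unloading: uplift u = e ρ_c/ρ_m = 1.24 km × 2.7/3.34 = 1 km.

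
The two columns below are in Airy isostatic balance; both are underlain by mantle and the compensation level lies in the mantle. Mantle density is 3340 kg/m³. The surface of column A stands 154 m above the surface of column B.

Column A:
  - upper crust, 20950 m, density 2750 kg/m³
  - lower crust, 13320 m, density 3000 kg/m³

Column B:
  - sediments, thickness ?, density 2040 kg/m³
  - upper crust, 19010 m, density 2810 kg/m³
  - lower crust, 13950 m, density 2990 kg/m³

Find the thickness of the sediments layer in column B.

Take the compensation level at the base of the deeper column (depth z_c below the surface of column A) and equate Σ ρ_i t_i down to z_c; mantle fills any gap and the z_c terms cancel.
Column A: 20950×2750 + 13320×3000 + (z_c − 34270)×3340
Column B: 154×0 + x×2040 + 19010×2810 + 13950×2990 + (z_c − 154 − 32960 − x)×3340
The z_c×3340 term appears on both sides and cancels. Collect the known terms of each column as K = Σ(ρt)_known − 3340 × (depth of known layers): K_A = 97572500 − 3340×34270 = −16889300; K_B = 95128600 − 3340×(154 + 32960) = −15472160.
Balance: K_A = K_B − x×(3340 − 2040), so x = (K_B − K_A)/(3340 − 2040) = 1417140/1300 = 1090 m.

1090 m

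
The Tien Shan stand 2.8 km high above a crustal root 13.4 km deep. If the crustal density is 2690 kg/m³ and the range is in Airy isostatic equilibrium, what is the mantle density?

3250 kg/m³

Airy balance: ρ_c h = (ρ_m − ρ_c) r → ρ_m = ρ_c (1 + h/r).
ρ_m = 2690 × (1 + 2.8 km/13.4 km) = 3250 kg/m³.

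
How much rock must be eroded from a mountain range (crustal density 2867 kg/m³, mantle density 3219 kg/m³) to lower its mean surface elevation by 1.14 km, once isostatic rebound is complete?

10.4 km

Net drop Δ = e − u = e − e ρ_c/ρ_m = e (ρ_m − ρ_c)/ρ_m.
e = Δ ρ_m/(ρ_m − ρ_c) = 1.14 km × 3219/352 = 10.4 km.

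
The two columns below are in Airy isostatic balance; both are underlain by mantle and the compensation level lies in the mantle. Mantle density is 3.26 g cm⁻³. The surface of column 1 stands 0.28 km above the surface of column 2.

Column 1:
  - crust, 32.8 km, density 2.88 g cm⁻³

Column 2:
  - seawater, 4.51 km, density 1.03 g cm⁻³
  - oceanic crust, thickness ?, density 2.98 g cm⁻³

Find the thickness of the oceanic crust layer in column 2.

5.34 km

Take the compensation level at the base of the deeper column (depth z_c below the surface of column 1) and equate Σ ρ_i t_i down to z_c; mantle fills any gap and the z_c terms cancel.
Column 1: 32.8×2.88 + (z_c − 32.8)×3.26
Column 2: 0.28×0 + 4.51×1.03 + x×2.98 + (z_c − 0.28 − 4.51 − x)×3.26
The z_c×3.26 term appears on both sides and cancels. Collect the known terms of each column as K = Σ(ρt)_known − 3.26 × (depth of known layers): K_1 = 94.464 − 3.26×32.8 = −12.464; K_2 = 4.6453 − 3.26×(0.28 + 4.51) = −10.9701.
Balance: K_1 = K_2 − x×(3.26 − 2.98), so x = (K_2 − K_1)/(3.26 − 2.98) = 1.4939/0.28 = 5.34 km.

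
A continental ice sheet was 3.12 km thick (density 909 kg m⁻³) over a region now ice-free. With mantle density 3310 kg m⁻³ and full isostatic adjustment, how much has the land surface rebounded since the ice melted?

0.857 km

Removing the load lets mantle flow back in; uplift u satisfies ρ_ice t = ρ_m u.
u = t ρ_ice/ρ_m = 3.12 km × 909/3310 = 0.857 km.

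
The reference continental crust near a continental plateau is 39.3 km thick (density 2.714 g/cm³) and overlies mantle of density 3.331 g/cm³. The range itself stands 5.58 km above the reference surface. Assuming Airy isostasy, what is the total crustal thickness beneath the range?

69.4 km

Root depth r = h ρ_c / (ρ_m − ρ_c) = 5.58 km × 2.714 / 0.617 = 24.54 km.
Total thickness = T + h + r = 39.3 km + 5.58 km + 24.54 km = 69.4 km.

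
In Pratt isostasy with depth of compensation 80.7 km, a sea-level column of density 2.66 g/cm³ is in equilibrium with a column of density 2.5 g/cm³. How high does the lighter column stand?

5.16 km

ρ_ref D = ρ (D + h) → h = D (ρ_ref − ρ)/ρ.
h = 80.7 km × (2.66 − 2.5)/2.5 = 5.16 km.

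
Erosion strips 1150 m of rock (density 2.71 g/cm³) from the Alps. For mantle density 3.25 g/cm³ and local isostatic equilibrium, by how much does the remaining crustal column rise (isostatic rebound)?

Unloading: uplift u = e ρ_c/ρ_m = 1150 m × 2.71/3.25 = 959 m.

959 m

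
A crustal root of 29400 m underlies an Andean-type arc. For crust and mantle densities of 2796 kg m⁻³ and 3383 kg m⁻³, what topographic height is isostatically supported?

6170 m

In Airy isostatic equilibrium: ρ_c h = (ρ_m − ρ_c) r.
h = r (ρ_m − ρ_c) / ρ_c = 29400 m × (3383 − 2796) / 2796 = 6170 m.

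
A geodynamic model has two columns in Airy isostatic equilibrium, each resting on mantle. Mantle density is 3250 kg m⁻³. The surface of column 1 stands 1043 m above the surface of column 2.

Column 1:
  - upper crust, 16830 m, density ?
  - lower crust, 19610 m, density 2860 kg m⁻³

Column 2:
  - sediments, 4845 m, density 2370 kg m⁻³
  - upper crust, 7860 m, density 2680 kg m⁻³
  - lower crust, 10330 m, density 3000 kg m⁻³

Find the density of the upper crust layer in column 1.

Take the compensation level at the base of the deeper column (depth z_c below the surface of column 1) and equate Σ ρ_i t_i down to z_c; mantle fills any gap and the z_c terms cancel.
Column 1: 16830×ρ + 19610×2860 + (z_c − 36440)×3250
Column 2: 1043×0 + 4845×2370 + 7860×2680 + 10330×3000 + (z_c − 1043 − 23035)×3250
The z_c×3250 term appears on both sides and cancels. Collect the known terms of each column as K = Σ(ρt)_known − 3250 × (depth of known layers): K_1 = 56084600 − 3250×36440 = −62345400; K_2 = 63537450 − 3250×(1043 + 23035) = −14716050.
Balance: K_1 + 16830×ρ = K_2, so ρ = (K_2 − K_1)/16830 = 47629400/16830 = 2830 kg m⁻³.

2830 kg m⁻³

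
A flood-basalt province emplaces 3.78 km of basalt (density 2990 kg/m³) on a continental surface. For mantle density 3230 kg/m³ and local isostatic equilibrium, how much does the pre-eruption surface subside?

Subaerial loading: s = t ρ_load / ρ_m.
s = 3.78 km × 2990/3230 = 3.5 km.

3.5 km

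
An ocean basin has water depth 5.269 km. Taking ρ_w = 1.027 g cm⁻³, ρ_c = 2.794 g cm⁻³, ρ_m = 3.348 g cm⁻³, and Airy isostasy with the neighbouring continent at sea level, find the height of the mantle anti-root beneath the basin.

Equating mass per unit area of the two columns: replacing crust with seawater at the top is compensated by replacing crust with mantle at the base: d (ρ_c − ρ_w) = a (ρ_m − ρ_c).
a = d (ρ_c − ρ_w)/(ρ_m − ρ_c) = 5.269 km × 1.767/0.554 = 16.8 km.

16.8 km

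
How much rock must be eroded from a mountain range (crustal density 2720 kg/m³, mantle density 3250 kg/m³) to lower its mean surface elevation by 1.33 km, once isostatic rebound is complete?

8.16 km

Net drop Δ = e − u = e − e ρ_c/ρ_m = e (ρ_m − ρ_c)/ρ_m.
e = Δ ρ_m/(ρ_m − ρ_c) = 1.33 km × 3250/530 = 8.16 km.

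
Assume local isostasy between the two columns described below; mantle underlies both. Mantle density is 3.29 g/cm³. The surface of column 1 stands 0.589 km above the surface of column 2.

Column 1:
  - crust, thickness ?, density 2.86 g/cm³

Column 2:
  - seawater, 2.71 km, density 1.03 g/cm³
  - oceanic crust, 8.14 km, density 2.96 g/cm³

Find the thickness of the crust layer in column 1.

25 km

Take the compensation level at the base of the deeper column (depth z_c below the surface of column 1) and equate Σ ρ_i t_i down to z_c; mantle fills any gap and the z_c terms cancel.
Column 1: x×2.86 + (z_c − 0 − x)×3.29
Column 2: 0.589×0 + 2.71×1.03 + 8.14×2.96 + (z_c − 0.589 − 10.85)×3.29
The z_c×3.29 term appears on both sides and cancels. Collect the known terms of each column as K = Σ(ρt)_known − 3.29 × (depth of known layers): K_1 = 0 − 3.29×0 = 0; K_2 = 26.8857 − 3.29×(0.589 + 10.85) = −10.74861.
Balance: K_1 − x×(3.29 − 2.86) = K_2, so x = (K_1 − K_2)/(3.29 − 2.86) = 10.7486/0.43 = 25 km.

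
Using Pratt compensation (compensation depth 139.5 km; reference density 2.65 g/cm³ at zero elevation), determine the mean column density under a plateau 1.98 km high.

Pratt balance: ρ_ref D = ρ (D + h).
ρ = ρ_ref D/(D + h) = 2.65 × 139.5 km/(139.5 km + 1.98 km) = 2.61 g/cm³.

2.61 g/cm³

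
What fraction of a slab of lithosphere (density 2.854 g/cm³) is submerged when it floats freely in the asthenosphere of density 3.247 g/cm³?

0.879

Submerged fraction = ρ_obj/ρ_fluid = 2.854/3.247 = 0.879.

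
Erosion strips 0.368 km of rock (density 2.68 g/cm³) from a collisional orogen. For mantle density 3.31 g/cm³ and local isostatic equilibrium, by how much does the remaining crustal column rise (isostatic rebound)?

0.298 km

Unloading: uplift u = e ρ_c/ρ_m = 0.368 km × 2.68/3.31 = 0.298 km.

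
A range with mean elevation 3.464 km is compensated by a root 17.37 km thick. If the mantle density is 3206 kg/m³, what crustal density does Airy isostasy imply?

ρ_c h = (ρ_m − ρ_c) r → ρ_c (h + r) = ρ_m r → ρ_c = ρ_m r / (h + r).
ρ_c = 3206 × 17.37 km / (3.464 km + 17.37 km) = 2670 kg/m³.

2670 kg/m³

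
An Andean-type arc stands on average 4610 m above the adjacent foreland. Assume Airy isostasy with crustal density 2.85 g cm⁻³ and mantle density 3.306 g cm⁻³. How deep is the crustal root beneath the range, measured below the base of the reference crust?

28800 m

Balancing pressure at the compensation depth: the weight of the topography is balanced by the buoyancy of the root, ρ_c h = (ρ_m − ρ_c) r.
r = h · ρ_c / (ρ_m − ρ_c) = 4610 m × 2.85 / (3.306 − 2.85) = 28800 m.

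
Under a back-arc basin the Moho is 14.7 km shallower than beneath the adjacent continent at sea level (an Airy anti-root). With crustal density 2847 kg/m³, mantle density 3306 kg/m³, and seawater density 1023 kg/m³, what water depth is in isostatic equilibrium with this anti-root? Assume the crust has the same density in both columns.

Replacing a thickness d of crust by seawater at the top must be balanced by replacing crust with mantle at the base: d (ρ_c − ρ_w) = a (ρ_m − ρ_c).
d = a (ρ_m − ρ_c)/(ρ_c − ρ_w) = 14.7 km × 459/1824 = 3.7 km.

3.7 km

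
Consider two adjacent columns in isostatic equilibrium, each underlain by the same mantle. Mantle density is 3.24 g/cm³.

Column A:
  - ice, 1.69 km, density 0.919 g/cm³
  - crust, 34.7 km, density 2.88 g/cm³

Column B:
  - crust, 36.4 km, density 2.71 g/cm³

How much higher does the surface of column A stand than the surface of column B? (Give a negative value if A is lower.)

−0.888 km

For any compensation level in the mantle, the mantle terms cancel and isostasy reduces to e = (Σt_A − Σt_B) − (Σ(ρt)_A − Σ(ρt)_B) / ρ_m.
Σt_A = 36.39 km; Σt_B = 36.4 km; Σ(ρt)_A = 101.48911; Σ(ρt)_B = 98.644 (in km·g/cm³).
e = (36.39 − 36.4) − (101.48911 − 98.644) / 3.24 = −0.888 km.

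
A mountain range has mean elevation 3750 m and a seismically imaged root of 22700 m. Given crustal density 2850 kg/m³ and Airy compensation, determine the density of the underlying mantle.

Airy balance: ρ_c h = (ρ_m − ρ_c) r → ρ_m = ρ_c (1 + h/r).
ρ_m = 2850 × (1 + 3750 m/22700 m) = 3320 kg/m³.

3320 kg/m³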